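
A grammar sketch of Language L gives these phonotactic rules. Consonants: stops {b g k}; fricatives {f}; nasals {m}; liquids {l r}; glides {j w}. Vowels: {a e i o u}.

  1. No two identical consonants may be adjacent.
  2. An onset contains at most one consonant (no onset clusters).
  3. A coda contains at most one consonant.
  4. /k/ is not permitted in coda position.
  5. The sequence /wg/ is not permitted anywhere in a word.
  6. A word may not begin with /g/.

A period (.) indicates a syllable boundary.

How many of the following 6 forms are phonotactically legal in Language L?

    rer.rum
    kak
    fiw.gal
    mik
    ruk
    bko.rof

0

rer.rum — violates constraint 1: adjacent identical consonants /rr/ → phonotactically illegal
kak — violates constraint 4: syllable 1 coda contains /k/ → phonotactically illegal
fiw.gal — violates constraint 5: contains banned sequence /wg/ → phonotactically illegal
mik — violates constraint 4: syllable 1 coda contains /k/ → phonotactically illegal
ruk — violates constraint 4: syllable 1 coda contains /k/ → phonotactically illegal
bko.rof — violates constraint 2: syllable 1 onset /bk/ has 2 consonants (> 1) → phonotactically illegal
No form is phonotactically legal → 0.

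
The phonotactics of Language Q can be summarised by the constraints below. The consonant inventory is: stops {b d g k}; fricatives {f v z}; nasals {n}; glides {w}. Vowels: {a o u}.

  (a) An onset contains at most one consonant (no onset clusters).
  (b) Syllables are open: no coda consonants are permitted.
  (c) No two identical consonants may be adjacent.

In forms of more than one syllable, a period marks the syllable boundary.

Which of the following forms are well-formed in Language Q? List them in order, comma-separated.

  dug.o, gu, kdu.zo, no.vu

dug.o — violates constraint (b): syllable 1 coda /g/ has 1 consonant (> 0) → ill-formed
gu — σ1 onset /g/, coda /∅/ ok → well-formed
kdu.zo — violates constraint (a): syllable 1 onset /kd/ has 2 consonants (> 1) → ill-formed
no.vu — σ1 onset /n/, coda /∅/ ok; σ2 onset /v/, coda /∅/ ok → well-formed

gu, no.vu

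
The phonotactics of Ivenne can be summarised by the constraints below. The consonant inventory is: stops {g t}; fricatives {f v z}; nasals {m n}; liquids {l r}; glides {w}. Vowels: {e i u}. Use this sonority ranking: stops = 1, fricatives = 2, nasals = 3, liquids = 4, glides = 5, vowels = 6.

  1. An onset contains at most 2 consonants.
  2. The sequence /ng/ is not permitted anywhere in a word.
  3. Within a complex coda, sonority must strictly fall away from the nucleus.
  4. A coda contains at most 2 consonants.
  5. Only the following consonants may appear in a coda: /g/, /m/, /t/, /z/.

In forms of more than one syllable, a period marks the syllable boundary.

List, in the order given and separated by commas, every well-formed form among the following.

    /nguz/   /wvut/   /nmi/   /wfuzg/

/nguz/ — violates constraint 2: contains banned sequence /ng/ → ill-formed
/wvut/ — σ1 onset /wv/ (2C), coda /t/ ok → well-formed
/nmi/ — σ1 onset /nm/ (2C), coda /∅/ ok → well-formed
/wfuzg/ — σ1 onset /wf/ (2C), coda /zg/ (2→1 falls) ok → well-formed

/wvut/, /nmi/, /wfuzg/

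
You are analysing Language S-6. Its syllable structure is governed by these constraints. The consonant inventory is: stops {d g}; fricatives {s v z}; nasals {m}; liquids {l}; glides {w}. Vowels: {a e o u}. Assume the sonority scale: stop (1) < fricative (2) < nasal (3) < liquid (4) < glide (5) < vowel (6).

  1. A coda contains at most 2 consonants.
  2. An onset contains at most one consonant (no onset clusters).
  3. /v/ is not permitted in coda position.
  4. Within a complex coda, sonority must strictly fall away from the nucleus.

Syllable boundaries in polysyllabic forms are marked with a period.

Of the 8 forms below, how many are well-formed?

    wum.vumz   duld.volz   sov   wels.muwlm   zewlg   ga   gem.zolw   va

wum.vumz — σ1 onset /w/, coda /m/ ok; σ2 onset /v/, coda /mz/ (3→2 falls) ok → well-formed
duld.volz — σ1 onset /d/, coda /ld/ (4→1 falls) ok; σ2 onset /v/, coda /lz/ (4→2 falls) ok → well-formed
sov — violates constraint 3: syllable 1 coda contains /v/ → ill-formed
wels.muwlm — violates constraint 1: syllable 2 coda /wlm/ has 3 consonants (> 2) → ill-formed
zewlg — violates constraint 1: syllable 1 coda /wlg/ has 3 consonants (> 2) → ill-formed
ga — σ1 onset /g/, coda /∅/ ok → well-formed
gem.zolw — violates constraint 4: syllable 2 coda /lw/: /l/ (liquid, 4) → /w/ (glide, 5) does not fall → ill-formed
va — σ1 onset /v/, coda /∅/ ok → well-formed
Well-formed: wum.vumz, duld.volz, ga, va → 4.

4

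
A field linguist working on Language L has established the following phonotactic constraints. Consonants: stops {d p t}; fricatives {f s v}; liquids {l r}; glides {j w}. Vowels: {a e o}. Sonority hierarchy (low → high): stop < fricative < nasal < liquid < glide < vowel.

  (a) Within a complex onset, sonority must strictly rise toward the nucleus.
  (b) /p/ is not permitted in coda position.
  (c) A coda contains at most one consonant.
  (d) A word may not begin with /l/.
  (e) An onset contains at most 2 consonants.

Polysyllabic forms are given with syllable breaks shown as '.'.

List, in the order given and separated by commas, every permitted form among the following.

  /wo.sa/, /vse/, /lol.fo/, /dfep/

/wo.sa/

/wo.sa/ — σ1 onset /w/, coda /∅/ ok; σ2 onset /s/, coda /∅/ ok → permitted
/vse/ — violates constraint (a): syllable 1 onset /vs/: /v/ (fricative, 2) → /s/ (fricative, 2) does not rise → not permitted
/lol.fo/ — violates constraint (d): word begins with /l/ → not permitted
/dfep/ — violates constraint (b): syllable 1 coda contains /p/ → not permitted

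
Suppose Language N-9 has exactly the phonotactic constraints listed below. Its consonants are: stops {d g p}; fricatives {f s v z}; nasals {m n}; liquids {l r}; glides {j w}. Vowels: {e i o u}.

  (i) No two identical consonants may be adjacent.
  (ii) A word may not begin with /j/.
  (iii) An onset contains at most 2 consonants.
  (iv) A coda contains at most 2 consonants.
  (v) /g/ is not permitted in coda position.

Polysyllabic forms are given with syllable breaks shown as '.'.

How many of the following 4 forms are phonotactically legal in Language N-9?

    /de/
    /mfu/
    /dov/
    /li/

4

/de/ — σ1 onset /d/, coda /∅/ ok → phonotactically legal
/mfu/ — σ1 onset /mf/ (2C), coda /∅/ ok → phonotactically legal
/dov/ — σ1 onset /d/, coda /v/ ok → phonotactically legal
/li/ — σ1 onset /l/, coda /∅/ ok → phonotactically legal
Phonotactically legal: /de/, /mfu/, /dov/, /li/ → 4.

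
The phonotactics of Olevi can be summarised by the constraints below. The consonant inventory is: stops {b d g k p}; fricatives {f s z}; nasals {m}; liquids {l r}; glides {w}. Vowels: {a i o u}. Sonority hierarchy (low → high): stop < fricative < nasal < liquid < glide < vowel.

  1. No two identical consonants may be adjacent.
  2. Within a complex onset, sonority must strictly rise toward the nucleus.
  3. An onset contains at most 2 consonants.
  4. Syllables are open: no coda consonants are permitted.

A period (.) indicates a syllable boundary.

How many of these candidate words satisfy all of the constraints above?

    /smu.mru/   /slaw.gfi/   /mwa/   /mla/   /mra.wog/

/smu.mru/ — σ1 onset /sm/ (2→3 rises), coda /∅/ ok; σ2 onset /mr/ (3→4 rises), coda /∅/ ok → permitted
/slaw.gfi/ — violates constraint 4: syllable 1 coda /w/ has 1 consonant (> 0) → not permitted
/mwa/ — σ1 onset /mw/ (3→5 rises), coda /∅/ ok → permitted
/mla/ — σ1 onset /ml/ (3→4 rises), coda /∅/ ok → permitted
/mra.wog/ — violates constraint 4: syllable 2 coda /g/ has 1 consonant (> 0) → not permitted
Permitted: /smu.mru/, /mwa/, /mla/ → 3.

3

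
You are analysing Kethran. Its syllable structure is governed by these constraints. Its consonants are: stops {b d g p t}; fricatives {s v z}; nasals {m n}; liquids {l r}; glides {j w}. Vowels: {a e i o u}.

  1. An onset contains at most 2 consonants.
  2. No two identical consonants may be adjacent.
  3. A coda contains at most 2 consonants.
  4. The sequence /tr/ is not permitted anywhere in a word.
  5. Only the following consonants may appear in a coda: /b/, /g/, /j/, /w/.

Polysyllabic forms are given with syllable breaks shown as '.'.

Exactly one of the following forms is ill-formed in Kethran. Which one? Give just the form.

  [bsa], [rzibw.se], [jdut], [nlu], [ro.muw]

[jdut]

[bsa] — σ1 onset /bs/ (2C), coda /∅/ ok → well-formed
[rzibw.se] — σ1 onset /rz/ (2C), coda /bw/ (2C) ok; σ2 onset /s/, coda /∅/ ok → well-formed
[jdut] — violates constraint 5: syllable 1 coda contains /t/, which is not a licensed coda consonant → ill-formed
[nlu] — σ1 onset /nl/ (2C), coda /∅/ ok → well-formed
[ro.muw] — σ1 onset /r/, coda /∅/ ok; σ2 onset /m/, coda /w/ ok → well-formed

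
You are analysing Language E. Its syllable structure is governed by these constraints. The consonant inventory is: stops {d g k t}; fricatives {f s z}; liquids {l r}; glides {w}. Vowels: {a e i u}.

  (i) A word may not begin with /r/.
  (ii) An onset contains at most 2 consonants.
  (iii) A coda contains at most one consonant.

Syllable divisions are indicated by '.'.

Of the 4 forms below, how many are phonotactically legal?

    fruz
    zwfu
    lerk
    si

fruz — σ1 onset /fr/ (2C), coda /z/ ok → phonotactically legal
zwfu — violates constraint (ii): syllable 1 onset /zwf/ has 3 consonants (> 2) → phonotactically illegal
lerk — violates constraint (iii): syllable 1 coda /rk/ has 2 consonants (> 1) → phonotactically illegal
si — σ1 onset /s/, coda /∅/ ok → phonotactically legal
Phonotactically legal: fruz, si → 2.

2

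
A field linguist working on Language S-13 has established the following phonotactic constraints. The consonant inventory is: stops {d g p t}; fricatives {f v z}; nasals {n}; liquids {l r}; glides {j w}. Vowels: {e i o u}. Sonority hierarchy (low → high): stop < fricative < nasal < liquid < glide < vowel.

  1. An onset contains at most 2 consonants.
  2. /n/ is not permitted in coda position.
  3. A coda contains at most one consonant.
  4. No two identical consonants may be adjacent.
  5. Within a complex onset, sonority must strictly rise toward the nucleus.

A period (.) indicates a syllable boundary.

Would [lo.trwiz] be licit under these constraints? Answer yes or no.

no

[lo.trwiz] — violates constraint 1: syllable 2 onset /trw/ has 3 consonants (> 2) → illicit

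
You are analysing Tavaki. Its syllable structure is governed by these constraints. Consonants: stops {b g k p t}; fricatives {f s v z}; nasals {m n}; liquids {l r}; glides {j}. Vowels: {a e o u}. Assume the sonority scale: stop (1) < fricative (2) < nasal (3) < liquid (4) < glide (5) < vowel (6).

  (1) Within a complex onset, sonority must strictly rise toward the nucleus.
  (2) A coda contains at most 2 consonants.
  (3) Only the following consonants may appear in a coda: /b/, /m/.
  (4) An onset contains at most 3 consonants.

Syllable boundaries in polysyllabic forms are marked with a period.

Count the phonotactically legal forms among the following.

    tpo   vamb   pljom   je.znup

2

tpo — violates constraint 1: syllable 1 onset /tp/: /t/ (stop, 1) → /p/ (stop, 1) does not rise → phonotactically illegal
vamb — σ1 onset /v/, coda /mb/ (2C) ok → phonotactically legal
pljom — σ1 onset /plj/ (1→4→5 rises), coda /m/ ok → phonotactically legal
je.znup — violates constraint 3: syllable 2 coda contains /p/, which is not a licensed coda consonant → phonotactically illegal
Phonotactically legal: vamb, pljom → 2.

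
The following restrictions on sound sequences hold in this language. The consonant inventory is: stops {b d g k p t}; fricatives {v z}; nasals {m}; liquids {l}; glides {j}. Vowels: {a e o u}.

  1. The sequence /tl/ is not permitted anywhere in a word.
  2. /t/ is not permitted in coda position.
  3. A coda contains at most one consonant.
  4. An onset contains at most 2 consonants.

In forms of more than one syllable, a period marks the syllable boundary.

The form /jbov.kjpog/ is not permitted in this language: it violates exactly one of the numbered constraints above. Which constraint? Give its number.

/jbov.kjpog/: syllable 2 onset /kjp/ has 3 consonants (> 2).
This is a violation of constraint 4: "An onset contains at most 2 consonants."
The remaining constraints (1, 2, 3) are satisfied.

4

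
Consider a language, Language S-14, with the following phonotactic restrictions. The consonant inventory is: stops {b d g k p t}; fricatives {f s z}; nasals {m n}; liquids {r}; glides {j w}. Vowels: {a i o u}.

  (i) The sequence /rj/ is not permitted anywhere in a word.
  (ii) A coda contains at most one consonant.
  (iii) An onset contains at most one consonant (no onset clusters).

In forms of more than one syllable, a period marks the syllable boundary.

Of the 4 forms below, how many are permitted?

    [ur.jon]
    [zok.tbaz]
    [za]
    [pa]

2

[ur.jon] — violates constraint (i): contains banned sequence /rj/ → not permitted
[zok.tbaz] — violates constraint (iii): syllable 2 onset /tb/ has 2 consonants (> 1) → not permitted
[za] — σ1 onset /z/, coda /∅/ ok → permitted
[pa] — σ1 onset /p/, coda /∅/ ok → permitted
Permitted: [za], [pa] → 2.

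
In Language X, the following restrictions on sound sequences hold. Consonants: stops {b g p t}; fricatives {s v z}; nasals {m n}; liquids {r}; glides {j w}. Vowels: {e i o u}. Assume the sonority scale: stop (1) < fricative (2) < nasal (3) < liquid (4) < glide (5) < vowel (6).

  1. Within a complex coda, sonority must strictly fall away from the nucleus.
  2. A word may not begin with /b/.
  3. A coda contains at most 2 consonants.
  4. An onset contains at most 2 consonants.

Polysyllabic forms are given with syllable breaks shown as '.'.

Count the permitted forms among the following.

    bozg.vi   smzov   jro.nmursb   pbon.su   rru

bozg.vi — violates constraint 2: word begins with /b/ → not permitted
smzov — violates constraint 4: syllable 1 onset /smz/ has 3 consonants (> 2) → not permitted
jro.nmursb — violates constraint 3: syllable 2 coda /rsb/ has 3 consonants (> 2) → not permitted
pbon.su — σ1 onset /pb/ (2C), coda /n/ ok; σ2 onset /s/, coda /∅/ ok → permitted
rru — σ1 onset /rr/ (2C), coda /∅/ ok → permitted
Permitted: pbon.su, rru → 2.

2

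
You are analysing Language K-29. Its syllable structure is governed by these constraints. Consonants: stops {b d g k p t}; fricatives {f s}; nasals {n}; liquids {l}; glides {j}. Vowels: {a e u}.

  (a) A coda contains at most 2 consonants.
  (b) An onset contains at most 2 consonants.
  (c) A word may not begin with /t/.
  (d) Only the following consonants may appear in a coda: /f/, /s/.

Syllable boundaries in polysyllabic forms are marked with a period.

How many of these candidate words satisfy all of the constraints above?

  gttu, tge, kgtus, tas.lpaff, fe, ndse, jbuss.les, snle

gttu — violates constraint (b): syllable 1 onset /gtt/ has 3 consonants (> 2) → illicit
tge — violates constraint (c): word begins with /t/ → illicit
kgtus — violates constraint (b): syllable 1 onset /kgt/ has 3 consonants (> 2) → illicit
tas.lpaff — violates constraint (c): word begins with /t/ → illicit
fe — σ1 onset /f/, coda /∅/ ok → licit
ndse — violates constraint (b): syllable 1 onset /nds/ has 3 consonants (> 2) → illicit
jbuss.les — σ1 onset /jb/ (2C), coda /ss/ (2C) ok; σ2 onset /l/, coda /s/ ok → licit
snle — violates constraint (b): syllable 1 onset /snl/ has 3 consonants (> 2) → illicit
Licit: fe, jbuss.les → 2.

2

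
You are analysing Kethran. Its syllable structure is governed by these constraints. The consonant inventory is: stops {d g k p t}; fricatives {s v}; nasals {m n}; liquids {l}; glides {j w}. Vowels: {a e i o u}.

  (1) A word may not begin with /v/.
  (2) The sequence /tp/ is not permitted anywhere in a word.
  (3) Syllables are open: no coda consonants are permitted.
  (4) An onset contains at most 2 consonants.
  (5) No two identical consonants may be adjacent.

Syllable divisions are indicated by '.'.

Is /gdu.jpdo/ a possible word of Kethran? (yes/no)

no

/gdu.jpdo/ — violates constraint 4: syllable 2 onset /jpd/ has 3 consonants (> 2) → phonotactically illegal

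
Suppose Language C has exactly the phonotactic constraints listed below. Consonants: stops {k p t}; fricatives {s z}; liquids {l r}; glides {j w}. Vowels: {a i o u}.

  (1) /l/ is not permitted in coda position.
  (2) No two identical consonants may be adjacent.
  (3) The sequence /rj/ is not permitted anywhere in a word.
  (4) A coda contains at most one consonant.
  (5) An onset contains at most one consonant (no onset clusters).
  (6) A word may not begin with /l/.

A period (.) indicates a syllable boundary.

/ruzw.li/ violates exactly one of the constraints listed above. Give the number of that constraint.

4

/ruzw.li/: syllable 1 coda /zw/ has 2 consonants (> 1).
This is a violation of constraint 4: "A coda contains at most one consonant."
The remaining constraints (1, 2, 3, 5, 6) are satisfied.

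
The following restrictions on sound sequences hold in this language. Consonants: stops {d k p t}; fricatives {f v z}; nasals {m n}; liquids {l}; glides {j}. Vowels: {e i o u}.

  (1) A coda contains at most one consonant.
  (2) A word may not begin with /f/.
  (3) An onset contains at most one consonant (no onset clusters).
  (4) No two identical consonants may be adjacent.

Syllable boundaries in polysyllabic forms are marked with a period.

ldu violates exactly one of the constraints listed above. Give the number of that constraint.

ldu: syllable 1 onset /ld/ has 2 consonants (> 1).
This is a violation of constraint 3: "An onset contains at most one consonant (no onset clusters)."
The remaining constraints (1, 2, 4) are satisfied.

3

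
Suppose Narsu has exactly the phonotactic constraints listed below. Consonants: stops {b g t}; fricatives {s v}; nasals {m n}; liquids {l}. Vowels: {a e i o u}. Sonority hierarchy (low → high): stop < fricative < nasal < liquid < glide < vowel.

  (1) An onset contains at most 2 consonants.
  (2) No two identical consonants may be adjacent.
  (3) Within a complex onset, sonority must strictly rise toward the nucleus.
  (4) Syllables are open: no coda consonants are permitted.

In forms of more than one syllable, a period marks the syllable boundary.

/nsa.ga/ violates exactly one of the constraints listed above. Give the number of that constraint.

/nsa.ga/: syllable 1 onset /ns/: /n/ (nasal, 3) → /s/ (fricative, 2) does not rise.
This is a violation of constraint 3: "Within a complex onset, sonority must strictly rise toward the nucleus."
The remaining constraints (1, 2, 4) are satisfied.

3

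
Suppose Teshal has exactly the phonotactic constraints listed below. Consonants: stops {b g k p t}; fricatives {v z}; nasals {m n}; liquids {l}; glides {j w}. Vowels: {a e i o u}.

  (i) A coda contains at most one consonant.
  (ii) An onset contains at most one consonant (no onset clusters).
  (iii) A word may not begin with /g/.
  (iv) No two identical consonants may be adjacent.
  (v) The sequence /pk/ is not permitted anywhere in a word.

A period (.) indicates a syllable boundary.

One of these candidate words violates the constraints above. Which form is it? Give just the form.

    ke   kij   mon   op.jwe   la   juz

ke — σ1 onset /k/, coda /∅/ ok → phonotactically legal
kij — σ1 onset /k/, coda /j/ ok → phonotactically legal
mon — σ1 onset /m/, coda /n/ ok → phonotactically legal
op.jwe — violates constraint (ii): syllable 2 onset /jw/ has 2 consonants (> 1) → phonotactically illegal
la — σ1 onset /l/, coda /∅/ ok → phonotactically legal
juz — σ1 onset /j/, coda /z/ ok → phonotactically legal

op.jwe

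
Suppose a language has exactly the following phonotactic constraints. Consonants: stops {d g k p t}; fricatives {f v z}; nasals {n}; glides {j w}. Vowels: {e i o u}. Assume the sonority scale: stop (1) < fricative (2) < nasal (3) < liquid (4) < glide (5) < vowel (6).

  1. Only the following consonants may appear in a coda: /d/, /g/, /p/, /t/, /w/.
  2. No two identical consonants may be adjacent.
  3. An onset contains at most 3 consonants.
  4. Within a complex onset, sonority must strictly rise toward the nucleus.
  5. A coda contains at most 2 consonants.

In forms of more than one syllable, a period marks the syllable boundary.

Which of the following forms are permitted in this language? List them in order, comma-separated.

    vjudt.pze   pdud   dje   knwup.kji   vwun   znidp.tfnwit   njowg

vjudt.pze — σ1 onset /vj/ (2→5 rises), coda /dt/ (2C) ok; σ2 onset /pz/ (1→2 rises), coda /∅/ ok → permitted
pdud — violates constraint 4: syllable 1 onset /pd/: /p/ (stop, 1) → /d/ (stop, 1) does not rise → not permitted
dje — σ1 onset /dj/ (1→5 rises), coda /∅/ ok → permitted
knwup.kji — σ1 onset /knw/ (1→3→5 rises), coda /p/ ok; σ2 onset /kj/ (1→5 rises), coda /∅/ ok → permitted
vwun — violates constraint 1: syllable 1 coda contains /n/, which is not a licensed coda consonant → not permitted
znidp.tfnwit — violates constraint 3: syllable 2 onset /tfnw/ has 4 consonants (> 3) → not permitted
njowg — σ1 onset /nj/ (3→5 rises), coda /wg/ (2C) ok → permitted

vjudt.pze, dje, knwup.kji, njowg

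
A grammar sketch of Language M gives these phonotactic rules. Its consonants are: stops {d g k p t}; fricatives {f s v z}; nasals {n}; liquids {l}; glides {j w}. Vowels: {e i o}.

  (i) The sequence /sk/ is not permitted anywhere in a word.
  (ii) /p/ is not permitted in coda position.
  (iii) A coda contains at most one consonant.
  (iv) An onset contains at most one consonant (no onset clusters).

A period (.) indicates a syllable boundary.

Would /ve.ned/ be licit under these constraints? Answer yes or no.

/ve.ned/ — σ1 onset /v/, coda /∅/ ok; σ2 onset /n/, coda /d/ ok → licit

yes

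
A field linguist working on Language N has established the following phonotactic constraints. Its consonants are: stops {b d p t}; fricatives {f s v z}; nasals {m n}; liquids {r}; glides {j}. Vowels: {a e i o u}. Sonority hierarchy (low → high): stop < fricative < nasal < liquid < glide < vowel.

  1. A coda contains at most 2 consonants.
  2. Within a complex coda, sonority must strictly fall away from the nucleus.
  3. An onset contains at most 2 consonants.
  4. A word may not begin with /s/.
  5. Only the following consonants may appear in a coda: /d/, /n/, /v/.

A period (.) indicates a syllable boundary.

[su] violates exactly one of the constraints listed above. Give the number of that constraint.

4

[su]: word begins with /s/.
This is a violation of constraint 4: "A word may not begin with /s/."
The remaining constraints (1, 2, 3, 5) are satisfied.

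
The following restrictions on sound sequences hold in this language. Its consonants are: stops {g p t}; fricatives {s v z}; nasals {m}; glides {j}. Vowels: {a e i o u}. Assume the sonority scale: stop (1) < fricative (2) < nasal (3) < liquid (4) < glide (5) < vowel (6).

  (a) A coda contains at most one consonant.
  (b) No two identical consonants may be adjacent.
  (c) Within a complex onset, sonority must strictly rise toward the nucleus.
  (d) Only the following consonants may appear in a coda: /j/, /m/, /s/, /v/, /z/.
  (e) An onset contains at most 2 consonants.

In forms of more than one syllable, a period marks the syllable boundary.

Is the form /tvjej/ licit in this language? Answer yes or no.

/tvjej/ — violates constraint (e): syllable 1 onset /tvj/ has 3 consonants (> 2) → illicit

no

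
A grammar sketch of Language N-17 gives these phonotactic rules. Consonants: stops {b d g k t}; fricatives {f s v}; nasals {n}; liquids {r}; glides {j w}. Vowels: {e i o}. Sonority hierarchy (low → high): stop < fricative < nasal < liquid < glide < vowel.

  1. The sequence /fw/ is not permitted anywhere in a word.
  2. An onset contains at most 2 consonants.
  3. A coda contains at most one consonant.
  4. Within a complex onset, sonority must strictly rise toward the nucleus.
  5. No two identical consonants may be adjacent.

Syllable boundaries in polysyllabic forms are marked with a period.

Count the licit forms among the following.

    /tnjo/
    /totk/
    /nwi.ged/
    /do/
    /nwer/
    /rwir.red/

3

/tnjo/ — violates constraint 2: syllable 1 onset /tnj/ has 3 consonants (> 2) → illicit
/totk/ — violates constraint 3: syllable 1 coda /tk/ has 2 consonants (> 1) → illicit
/nwi.ged/ — σ1 onset /nw/ (3→5 rises), coda /∅/ ok; σ2 onset /g/, coda /d/ ok → licit
/do/ — σ1 onset /d/, coda /∅/ ok → licit
/nwer/ — σ1 onset /nw/ (3→5 rises), coda /r/ ok → licit
/rwir.red/ — violates constraint 5: adjacent identical consonants /rr/ → illicit
Licit: /nwi.ged/, /do/, /nwer/ → 3.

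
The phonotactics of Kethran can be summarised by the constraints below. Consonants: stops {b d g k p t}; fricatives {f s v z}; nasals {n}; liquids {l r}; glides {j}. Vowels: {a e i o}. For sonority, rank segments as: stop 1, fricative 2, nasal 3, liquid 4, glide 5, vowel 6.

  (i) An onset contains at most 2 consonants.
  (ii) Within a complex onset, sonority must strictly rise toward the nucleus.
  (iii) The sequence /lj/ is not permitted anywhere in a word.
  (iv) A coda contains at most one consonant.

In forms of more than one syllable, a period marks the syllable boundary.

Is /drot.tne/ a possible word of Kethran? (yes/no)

/drot.tne/ — σ1 onset /dr/ (1→4 rises), coda /t/ ok; σ2 onset /tn/ (1→3 rises), coda /∅/ ok → phonotactically legal

yes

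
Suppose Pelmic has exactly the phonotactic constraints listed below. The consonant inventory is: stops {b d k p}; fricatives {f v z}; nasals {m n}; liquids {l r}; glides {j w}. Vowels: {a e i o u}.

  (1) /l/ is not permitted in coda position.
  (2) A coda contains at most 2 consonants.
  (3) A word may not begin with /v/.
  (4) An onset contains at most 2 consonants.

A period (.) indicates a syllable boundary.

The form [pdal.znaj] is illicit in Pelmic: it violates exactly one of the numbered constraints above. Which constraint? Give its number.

1

[pdal.znaj]: syllable 1 coda contains /l/.
This is a violation of constraint 1: "/l/ is not permitted in coda position."
The remaining constraints (2, 3, 4) are satisfied.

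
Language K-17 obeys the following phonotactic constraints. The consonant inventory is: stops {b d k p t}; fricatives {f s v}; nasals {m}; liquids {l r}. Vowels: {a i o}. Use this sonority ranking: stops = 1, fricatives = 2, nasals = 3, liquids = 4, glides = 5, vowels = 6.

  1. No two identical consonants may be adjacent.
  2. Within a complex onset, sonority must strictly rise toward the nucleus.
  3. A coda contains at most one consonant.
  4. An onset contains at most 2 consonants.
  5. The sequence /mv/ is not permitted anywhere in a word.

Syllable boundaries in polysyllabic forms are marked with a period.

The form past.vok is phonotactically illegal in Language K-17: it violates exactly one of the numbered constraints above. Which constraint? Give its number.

past.vok: syllable 1 coda /st/ has 2 consonants (> 1).
This is a violation of constraint 3: "A coda contains at most one consonant."
The remaining constraints (1, 2, 4, 5) are satisfied.

3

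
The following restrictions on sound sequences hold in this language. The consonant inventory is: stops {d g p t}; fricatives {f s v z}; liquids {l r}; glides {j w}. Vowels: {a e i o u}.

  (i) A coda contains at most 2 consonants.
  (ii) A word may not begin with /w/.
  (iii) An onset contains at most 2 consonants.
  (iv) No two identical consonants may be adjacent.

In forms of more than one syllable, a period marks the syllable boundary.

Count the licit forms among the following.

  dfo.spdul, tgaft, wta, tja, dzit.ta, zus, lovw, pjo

5

dfo.spdul — violates constraint (iii): syllable 2 onset /spd/ has 3 consonants (> 2) → illicit
tgaft — σ1 onset /tg/ (2C), coda /ft/ (2C) ok → licit
wta — violates constraint (ii): word begins with /w/ → illicit
tja — σ1 onset /tj/ (2C), coda /∅/ ok → licit
dzit.ta — violates constraint (iv): adjacent identical consonants /tt/ → illicit
zus — σ1 onset /z/, coda /s/ ok → licit
lovw — σ1 onset /l/, coda /vw/ (2C) ok → licit
pjo — σ1 onset /pj/ (2C), coda /∅/ ok → licit
Licit: tgaft, tja, zus, lovw, pjo → 5.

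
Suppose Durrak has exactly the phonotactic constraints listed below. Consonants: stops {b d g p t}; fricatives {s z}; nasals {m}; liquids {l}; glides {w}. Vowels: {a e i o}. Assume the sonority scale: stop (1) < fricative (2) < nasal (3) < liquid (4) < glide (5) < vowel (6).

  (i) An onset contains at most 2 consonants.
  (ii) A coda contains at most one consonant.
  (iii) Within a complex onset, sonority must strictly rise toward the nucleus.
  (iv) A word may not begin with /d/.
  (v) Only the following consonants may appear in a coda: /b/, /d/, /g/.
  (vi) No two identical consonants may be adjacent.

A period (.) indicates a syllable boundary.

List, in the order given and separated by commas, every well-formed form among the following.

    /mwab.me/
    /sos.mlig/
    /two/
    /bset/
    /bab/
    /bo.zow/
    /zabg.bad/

/mwab.me/ — σ1 onset /mw/ (3→5 rises), coda /b/ ok; σ2 onset /m/, coda /∅/ ok → well-formed
/sos.mlig/ — violates constraint (v): syllable 1 coda contains /s/, which is not a licensed coda consonant → ill-formed
/two/ — σ1 onset /tw/ (1→5 rises), coda /∅/ ok → well-formed
/bset/ — violates constraint (v): syllable 1 coda contains /t/, which is not a licensed coda consonant → ill-formed
/bab/ — σ1 onset /b/, coda /b/ ok → well-formed
/bo.zow/ — violates constraint (v): syllable 2 coda contains /w/, which is not a licensed coda consonant → ill-formed
/zabg.bad/ — violates constraint (ii): syllable 1 coda /bg/ has 2 consonants (> 1) → ill-formed

/mwab.me/, /two/, /bab/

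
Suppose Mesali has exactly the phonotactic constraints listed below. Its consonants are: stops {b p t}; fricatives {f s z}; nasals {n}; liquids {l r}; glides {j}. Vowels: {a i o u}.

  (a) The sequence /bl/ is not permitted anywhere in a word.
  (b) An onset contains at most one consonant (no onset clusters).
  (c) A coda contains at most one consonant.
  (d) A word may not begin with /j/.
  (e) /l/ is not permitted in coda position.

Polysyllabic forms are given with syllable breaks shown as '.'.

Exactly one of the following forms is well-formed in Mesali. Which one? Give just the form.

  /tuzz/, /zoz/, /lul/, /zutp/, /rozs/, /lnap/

/tuzz/ — violates constraint (c): syllable 1 coda /zz/ has 2 consonants (> 1) → ill-formed
/zoz/ — σ1 onset /z/, coda /z/ ok → well-formed
/lul/ — violates constraint (e): syllable 1 coda contains /l/ → ill-formed
/zutp/ — violates constraint (c): syllable 1 coda /tp/ has 2 consonants (> 1) → ill-formed
/rozs/ — violates constraint (c): syllable 1 coda /zs/ has 2 consonants (> 1) → ill-formed
/lnap/ — violates constraint (b): syllable 1 onset /ln/ has 2 consonants (> 1) → ill-formed

/zoz/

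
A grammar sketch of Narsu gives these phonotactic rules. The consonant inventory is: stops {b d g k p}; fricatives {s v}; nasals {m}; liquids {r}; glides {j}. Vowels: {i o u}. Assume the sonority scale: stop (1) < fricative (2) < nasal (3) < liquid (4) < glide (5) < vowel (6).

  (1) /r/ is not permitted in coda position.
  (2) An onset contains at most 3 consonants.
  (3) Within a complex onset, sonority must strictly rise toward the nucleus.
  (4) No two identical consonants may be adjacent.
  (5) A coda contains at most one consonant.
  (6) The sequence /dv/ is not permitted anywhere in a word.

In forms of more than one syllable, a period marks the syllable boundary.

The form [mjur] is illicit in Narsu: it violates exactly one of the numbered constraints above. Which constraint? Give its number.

[mjur]: syllable 1 coda contains /r/.
This is a violation of constraint 1: "/r/ is not permitted in coda position."
The remaining constraints (2, 3, 4, 5, 6) are satisfied.

1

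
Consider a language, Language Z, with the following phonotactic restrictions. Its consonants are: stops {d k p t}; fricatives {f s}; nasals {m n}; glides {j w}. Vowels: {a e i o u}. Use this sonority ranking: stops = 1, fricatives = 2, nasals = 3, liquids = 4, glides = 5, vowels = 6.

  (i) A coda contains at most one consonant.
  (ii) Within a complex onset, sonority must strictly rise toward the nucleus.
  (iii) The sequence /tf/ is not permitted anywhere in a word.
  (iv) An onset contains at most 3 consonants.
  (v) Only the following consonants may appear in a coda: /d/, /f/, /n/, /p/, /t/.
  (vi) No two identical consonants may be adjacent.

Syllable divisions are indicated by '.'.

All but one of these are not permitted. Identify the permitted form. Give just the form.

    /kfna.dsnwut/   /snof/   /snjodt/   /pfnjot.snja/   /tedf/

/kfna.dsnwut/ — violates constraint (iv): syllable 2 onset /dsnw/ has 4 consonants (> 3) → not permitted
/snof/ — σ1 onset /sn/ (2→3 rises), coda /f/ ok → permitted
/snjodt/ — violates constraint (i): syllable 1 coda /dt/ has 2 consonants (> 1) → not permitted
/pfnjot.snja/ — violates constraint (iv): syllable 1 onset /pfnj/ has 4 consonants (> 3) → not permitted
/tedf/ — violates constraint (i): syllable 1 coda /df/ has 2 consonants (> 1) → not permitted

/snof/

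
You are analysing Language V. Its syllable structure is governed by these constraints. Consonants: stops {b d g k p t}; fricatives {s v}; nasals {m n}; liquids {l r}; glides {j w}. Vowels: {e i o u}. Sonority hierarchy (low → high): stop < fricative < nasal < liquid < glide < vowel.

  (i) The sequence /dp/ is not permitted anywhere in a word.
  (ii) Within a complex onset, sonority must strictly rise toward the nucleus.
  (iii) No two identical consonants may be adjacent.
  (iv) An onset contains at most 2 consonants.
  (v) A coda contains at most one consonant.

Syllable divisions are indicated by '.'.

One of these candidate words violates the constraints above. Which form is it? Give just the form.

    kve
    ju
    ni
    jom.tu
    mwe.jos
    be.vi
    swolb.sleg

kve — σ1 onset /kv/ (1→2 rises), coda /∅/ ok → well-formed
ju — σ1 onset /j/, coda /∅/ ok → well-formed
ni — σ1 onset /n/, coda /∅/ ok → well-formed
jom.tu — σ1 onset /j/, coda /m/ ok; σ2 onset /t/, coda /∅/ ok → well-formed
mwe.jos — σ1 onset /mw/ (3→5 rises), coda /∅/ ok; σ2 onset /j/, coda /s/ ok → well-formed
be.vi — σ1 onset /b/, coda /∅/ ok; σ2 onset /v/, coda /∅/ ok → well-formed
swolb.sleg — violates constraint (v): syllable 1 coda /lb/ has 2 consonants (> 1) → ill-formed

swolb.sleg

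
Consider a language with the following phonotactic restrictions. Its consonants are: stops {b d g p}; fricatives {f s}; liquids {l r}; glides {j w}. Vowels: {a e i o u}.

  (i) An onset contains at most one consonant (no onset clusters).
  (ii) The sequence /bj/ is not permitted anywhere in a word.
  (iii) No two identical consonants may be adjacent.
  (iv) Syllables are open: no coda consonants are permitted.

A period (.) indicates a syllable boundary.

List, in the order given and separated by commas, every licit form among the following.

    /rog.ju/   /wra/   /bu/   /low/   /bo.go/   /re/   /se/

/rog.ju/ — violates constraint (iv): syllable 1 coda /g/ has 1 consonant (> 0) → illicit
/wra/ — violates constraint (i): syllable 1 onset /wr/ has 2 consonants (> 1) → illicit
/bu/ — σ1 onset /b/, coda /∅/ ok → licit
/low/ — violates constraint (iv): syllable 1 coda /w/ has 1 consonant (> 0) → illicit
/bo.go/ — σ1 onset /b/, coda /∅/ ok; σ2 onset /g/, coda /∅/ ok → licit
/re/ — σ1 onset /r/, coda /∅/ ok → licit
/se/ — σ1 onset /s/, coda /∅/ ok → licit

/bu/, /bo.go/, /re/, /se/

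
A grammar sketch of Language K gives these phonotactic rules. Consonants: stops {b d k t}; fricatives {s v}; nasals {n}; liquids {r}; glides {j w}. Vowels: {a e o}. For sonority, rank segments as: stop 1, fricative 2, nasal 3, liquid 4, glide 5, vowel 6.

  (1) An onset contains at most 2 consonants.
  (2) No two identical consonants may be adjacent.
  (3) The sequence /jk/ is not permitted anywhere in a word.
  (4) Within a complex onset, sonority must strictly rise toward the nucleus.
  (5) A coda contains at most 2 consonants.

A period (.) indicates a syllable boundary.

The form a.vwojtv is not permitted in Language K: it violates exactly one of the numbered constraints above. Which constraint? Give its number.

a.vwojtv: syllable 2 coda /jtv/ has 3 consonants (> 2).
This is a violation of constraint 5: "A coda contains at most 2 consonants."
The remaining constraints (1, 2, 3, 4) are satisfied.

5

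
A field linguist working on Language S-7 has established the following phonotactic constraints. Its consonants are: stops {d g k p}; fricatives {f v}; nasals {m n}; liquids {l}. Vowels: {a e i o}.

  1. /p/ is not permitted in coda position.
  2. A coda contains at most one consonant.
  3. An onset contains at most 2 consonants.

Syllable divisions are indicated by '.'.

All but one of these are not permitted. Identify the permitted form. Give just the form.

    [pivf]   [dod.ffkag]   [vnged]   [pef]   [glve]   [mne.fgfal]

[pivf] — violates constraint 2: syllable 1 coda /vf/ has 2 consonants (> 1) → not permitted
[dod.ffkag] — violates constraint 3: syllable 2 onset /ffk/ has 3 consonants (> 2) → not permitted
[vnged] — violates constraint 3: syllable 1 onset /vng/ has 3 consonants (> 2) → not permitted
[pef] — σ1 onset /p/, coda /f/ ok → permitted
[glve] — violates constraint 3: syllable 1 onset /glv/ has 3 consonants (> 2) → not permitted
[mne.fgfal] — violates constraint 3: syllable 2 onset /fgf/ has 3 consonants (> 2) → not permitted

[pef]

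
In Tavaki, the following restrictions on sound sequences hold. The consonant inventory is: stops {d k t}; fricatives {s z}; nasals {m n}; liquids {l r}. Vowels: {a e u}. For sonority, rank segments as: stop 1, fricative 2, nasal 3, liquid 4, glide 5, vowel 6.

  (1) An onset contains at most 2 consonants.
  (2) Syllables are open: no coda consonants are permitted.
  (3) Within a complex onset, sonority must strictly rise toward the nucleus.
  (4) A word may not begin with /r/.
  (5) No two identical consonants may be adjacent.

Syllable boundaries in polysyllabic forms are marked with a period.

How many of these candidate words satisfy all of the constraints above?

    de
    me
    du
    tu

4

de — σ1 onset /d/, coda /∅/ ok → permitted
me — σ1 onset /m/, coda /∅/ ok → permitted
du — σ1 onset /d/, coda /∅/ ok → permitted
tu — σ1 onset /t/, coda /∅/ ok → permitted
Permitted: de, me, du, tu → 4.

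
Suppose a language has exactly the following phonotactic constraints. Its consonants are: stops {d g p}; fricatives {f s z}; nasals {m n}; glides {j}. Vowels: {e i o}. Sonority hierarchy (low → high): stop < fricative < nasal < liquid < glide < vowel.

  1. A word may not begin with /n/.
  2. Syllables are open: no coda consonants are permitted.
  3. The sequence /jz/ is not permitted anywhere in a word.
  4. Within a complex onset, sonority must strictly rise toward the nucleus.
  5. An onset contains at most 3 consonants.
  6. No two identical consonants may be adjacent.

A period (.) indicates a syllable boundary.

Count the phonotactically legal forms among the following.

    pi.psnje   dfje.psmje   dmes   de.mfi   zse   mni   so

pi.psnje — violates constraint 5: syllable 2 onset /psnj/ has 4 consonants (> 3) → phonotactically illegal
dfje.psmje — violates constraint 5: syllable 2 onset /psmj/ has 4 consonants (> 3) → phonotactically illegal
dmes — violates constraint 2: syllable 1 coda /s/ has 1 consonant (> 0) → phonotactically illegal
de.mfi — violates constraint 4: syllable 2 onset /mf/: /m/ (nasal, 3) → /f/ (fricative, 2) does not rise → phonotactically illegal
zse — violates constraint 4: syllable 1 onset /zs/: /z/ (fricative, 2) → /s/ (fricative, 2) does not rise → phonotactically illegal
mni — violates constraint 4: syllable 1 onset /mn/: /m/ (nasal, 3) → /n/ (nasal, 3) does not rise → phonotactically illegal
so — σ1 onset /s/, coda /∅/ ok → phonotactically legal
Phonotactically legal: so → 1.

1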